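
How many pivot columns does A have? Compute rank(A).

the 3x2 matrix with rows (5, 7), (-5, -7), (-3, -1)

Row reduction:
R2 <- R2 - (-1)*R1:  [ 0  0 ]
R3 <- R3 - (-3/5)*R1:  [    0  16/5 ]
R2 <-> R3   (pivot in column 2 was zero)
[ 5     7 ]
[ 0  16/5 ]
[ 0     0 ]
Row echelon form:
[ 5     7 ]
[ 0  16/5 ]
[ 0     0 ]
Nonzero rows / pivot columns: 2

rank(A) = 2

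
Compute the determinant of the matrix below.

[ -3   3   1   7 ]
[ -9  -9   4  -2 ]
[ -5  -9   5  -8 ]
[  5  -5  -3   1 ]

Forward elimination:
R2 <- R2 - (3)*R1:  [   0  -18    1  -23 ]
R3 <- R3 - (5/3)*R1:  [     0    -14   10/3  -59/3 ]
R4 <- R4 - (-5/3)*R1:  [    0     0  -4/3  38/3 ]
R3 <- R3 - (7/9)*R2:  [     0      0   23/9  -16/9 ]
R4 <- R4 - (-12/23)*R3:  [      0       0       0  270/23 ]
Upper-triangular form:
[ -3    3     1       7 ]
[  0  -18     1     -23 ]
[  0    0  23/9   -16/9 ]
[  0    0     0  270/23 ]
det(A) = (-1)^0 * (-3) * (-18) * (23/9) * (270/23) = 1620  (0 row swaps -> sign +1)

det(A) = 1620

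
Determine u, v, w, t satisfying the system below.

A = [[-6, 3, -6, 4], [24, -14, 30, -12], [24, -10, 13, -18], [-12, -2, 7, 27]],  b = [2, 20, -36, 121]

(2, 2, 2, 5)

Forward elimination on [A|b]:
R2 <- R2 - (-4)*R1:  [  0  -2   6   4  28 ]
R3 <- R3 - (-4)*R1:  [   0    2  -11   -2  -28 ]
R4 <- R4 - (2)*R1:  [   0   -8   19   19  117 ]
R3 <- R3 - (-1)*R2:  [  0   0  -5   2   0 ]
R4 <- R4 - (4)*R2:  [  0   0  -5   3   5 ]
R4 <- R4 - (1)*R3:  [ 0  0  0  1  5 ]
Row echelon form:
[ -6   3  -6  4  |   2 ]
[  0  -2   6  4  |  28 ]
[  0   0  -5  2  |   0 ]
[  0   0   0  1  |   5 ]
Back-substitution:
t = (5) / 1 = 5
w = (0 - (2)*(5)) / -5 = 2
v = (28 - (6)*(2) - (4)*(5)) / -2 = 2
u = (2 - (3)*(2) - (-6)*(2) - (4)*(5)) / -6 = 2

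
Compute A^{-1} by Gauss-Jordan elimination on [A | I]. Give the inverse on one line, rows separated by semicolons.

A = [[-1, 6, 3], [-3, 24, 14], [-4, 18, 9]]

inverse = [3 0 -1; 29/12 -1/4 -5/12; -7/2 1/2 1/2]

Gauss-Jordan on [A | I]:
R1 <- (1/-1)*R1:  [  1  -6  -3  |  -1   0   0 ]
R2 <- R2 - (-3)*R1:  [  0   6   5  |  -3   1   0 ]
R3 <- R3 - (-4)*R1:  [  0  -6  -3  |  -4   0   1 ]
R2 <- (1/6)*R2:  [    0     1   5/6  |  -1/2   1/6     0 ]
R1 <- R1 - (-6)*R2:  [  1   0   2  |  -4   1   0 ]
R3 <- R3 - (-6)*R2:  [  0   0   2  |  -7   1   1 ]
R3 <- (1/2)*R3:  [    0     0     1  |  -7/2   1/2   1/2 ]
R1 <- R1 - (2)*R3:  [  1   0   0  |   3   0  -1 ]
R2 <- R2 - (5/6)*R3:  [     0      1      0  |  29/12   -1/4  -5/12 ]
Right block of [I | A^{-1}] is the inverse:
[     3     0     -1 ]
[ 29/12  -1/4  -5/12 ]
[  -7/2   1/2    1/2 ]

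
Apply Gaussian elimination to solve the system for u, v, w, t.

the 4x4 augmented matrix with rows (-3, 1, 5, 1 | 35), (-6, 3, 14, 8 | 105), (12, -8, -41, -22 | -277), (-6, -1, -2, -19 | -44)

(-4, 5, 3, 3)

Forward elimination on [A|b]:
R2 <- R2 - (2)*R1:  [  0   1   4   6  35 ]
R3 <- R3 - (-4)*R1:  [    0    -4   -21   -18  -137 ]
R4 <- R4 - (2)*R1:  [    0    -3   -12   -21  -114 ]
R3 <- R3 - (-4)*R2:  [  0   0  -5   6   3 ]
R4 <- R4 - (-3)*R2:  [  0   0   0  -3  -9 ]
Row echelon form:
[ -3  1   5   1  |  35 ]
[  0  1   4   6  |  35 ]
[  0  0  -5   6  |   3 ]
[  0  0   0  -3  |  -9 ]
Back-substitution:
t = (-9) / -3 = 3
w = (3 - (6)*(3)) / -5 = 3
v = (35 - (4)*(3) - (6)*(3)) / 1 = 5
u = (35 - (1)*(5) - (5)*(3) - (1)*(3)) / -3 = -4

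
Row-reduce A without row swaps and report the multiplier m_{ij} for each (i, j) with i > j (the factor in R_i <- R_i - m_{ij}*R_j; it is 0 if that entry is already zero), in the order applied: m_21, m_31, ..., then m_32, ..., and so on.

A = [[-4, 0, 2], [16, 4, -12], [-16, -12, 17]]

multipliers: -4, 4, -3

Forward elimination:
R2 <- R2 - (-4)*R1:  [  0   4  -4 ]
R3 <- R3 - (4)*R1:  [   0  -12    9 ]
R3 <- R3 - (-3)*R2:  [  0   0  -3 ]
Multipliers (in order of application): m_{21} = -4, m_{31} = 4, m_{32} = -3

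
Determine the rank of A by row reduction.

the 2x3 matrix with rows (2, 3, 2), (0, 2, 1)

rank(A) = 2

Row reduction:
Row echelon form:
[ 2  3  2 ]
[ 0  2  1 ]
Nonzero rows / pivot columns: 2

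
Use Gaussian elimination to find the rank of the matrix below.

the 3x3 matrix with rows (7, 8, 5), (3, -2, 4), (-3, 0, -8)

rank(A) = 3

Row reduction:
R2 <- R2 - (3/7)*R1:  [     0  -38/7   13/7 ]
R3 <- R3 - (-3/7)*R1:  [     0   24/7  -41/7 ]
R3 <- R3 - (-12/19)*R2:  [      0       0  -89/19 ]
Row echelon form:
[ 7      8       5 ]
[ 0  -38/7    13/7 ]
[ 0      0  -89/19 ]
Nonzero rows / pivot columns: 3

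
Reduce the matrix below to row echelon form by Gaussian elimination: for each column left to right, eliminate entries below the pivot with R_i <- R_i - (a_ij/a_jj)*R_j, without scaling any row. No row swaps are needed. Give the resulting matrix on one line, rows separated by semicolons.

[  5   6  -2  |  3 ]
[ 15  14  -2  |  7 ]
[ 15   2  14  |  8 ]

REF = [5 6 -2 3; 0 -4 4 -2; 0 0 4 7]

Forward elimination:
R2 <- R2 - (3)*R1:  [  0  -4   4  -2 ]
R3 <- R3 - (3)*R1:  [   0  -16   20   -1 ]
R3 <- R3 - (4)*R2:  [ 0  0  4  7 ]
Row echelon form:
[ 5   6  -2  |   3 ]
[ 0  -4   4  |  -2 ]
[ 0   0   4  |   7 ]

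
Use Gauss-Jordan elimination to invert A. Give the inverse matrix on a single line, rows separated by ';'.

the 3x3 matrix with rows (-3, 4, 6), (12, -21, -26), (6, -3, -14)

inverse = [-18/5 -19/30 -11/30; -1/5 -1/10 1/10; -3/2 -1/4 -1/4]

Gauss-Jordan on [A | I]:
R1 <- (1/-3)*R1:  [    1  -4/3    -2  |  -1/3     0     0 ]
R2 <- R2 - (12)*R1:  [  0  -5  -2  |   4   1   0 ]
R3 <- R3 - (6)*R1:  [  0   5  -2  |   2   0   1 ]
R2 <- (1/-5)*R2:  [    0     1   2/5  |  -4/5  -1/5     0 ]
R1 <- R1 - (-4/3)*R2:  [      1       0  -22/15  |    -7/5   -4/15       0 ]
R3 <- R3 - (5)*R2:  [  0   0  -4  |   6   1   1 ]
R3 <- (1/-4)*R3:  [    0     0     1  |  -3/2  -1/4  -1/4 ]
R1 <- R1 - (-22/15)*R3:  [      1       0       0  |   -18/5  -19/30  -11/30 ]
R2 <- R2 - (2/5)*R3:  [     0      1      0  |   -1/5  -1/10   1/10 ]
Right block of [I | A^{-1}] is the inverse:
[ -18/5  -19/30  -11/30 ]
[  -1/5   -1/10    1/10 ]
[  -3/2    -1/4    -1/4 ]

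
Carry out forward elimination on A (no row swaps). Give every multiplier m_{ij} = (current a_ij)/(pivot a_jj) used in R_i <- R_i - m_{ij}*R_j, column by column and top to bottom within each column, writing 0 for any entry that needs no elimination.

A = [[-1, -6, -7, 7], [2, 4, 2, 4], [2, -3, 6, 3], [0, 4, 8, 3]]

Forward elimination:
R2 <- R2 - (-2)*R1:  [   0   -8  -12   18 ]
R3 <- R3 - (-2)*R1:  [   0  -15   -8   17 ]
R4: entry in column 1 is already 0 -> m_{41} = 0 (no row operation needed)
R3 <- R3 - (15/8)*R2:  [     0      0   29/2  -67/4 ]
R4 <- R4 - (-1/2)*R2:  [  0   0   2  12 ]
R4 <- R4 - (4/29)*R3:  [      0       0       0  415/29 ]
Multipliers (in order of application): m_{21} = -2, m_{31} = -2, m_{41} = 0, m_{32} = 15/8, m_{42} = -1/2, m_{43} = 4/29

multipliers: -2, -2, 0, 15/8, -1/2, 4/29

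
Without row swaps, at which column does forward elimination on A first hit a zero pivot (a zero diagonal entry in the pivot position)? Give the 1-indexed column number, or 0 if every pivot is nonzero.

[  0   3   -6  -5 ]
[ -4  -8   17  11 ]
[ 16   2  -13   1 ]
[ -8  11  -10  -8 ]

first zero-pivot column = 1

Naive forward elimination:
Pivot entry (1,1) is zero but row 2 has -4 in column 1 -> naive elimination stops; a row interchange (e.g. R1 <-> R2) would be required here.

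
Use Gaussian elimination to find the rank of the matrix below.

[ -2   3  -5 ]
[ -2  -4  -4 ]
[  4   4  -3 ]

rank(A) = 3

Row reduction:
R2 <- R2 - (1)*R1:  [  0  -7   1 ]
R3 <- R3 - (-2)*R1:  [   0   10  -13 ]
R3 <- R3 - (-10/7)*R2:  [     0      0  -81/7 ]
Row echelon form:
[ -2   3     -5 ]
[  0  -7      1 ]
[  0   0  -81/7 ]
Nonzero rows / pivot columns: 3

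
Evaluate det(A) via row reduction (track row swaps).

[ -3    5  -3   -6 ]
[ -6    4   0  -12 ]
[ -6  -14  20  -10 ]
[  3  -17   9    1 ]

det(A) = 36

Forward elimination:
R2 <- R2 - (2)*R1:  [  0  -6   6   0 ]
R3 <- R3 - (2)*R1:  [   0  -24   26    2 ]
R4 <- R4 - (-1)*R1:  [   0  -12    6   -5 ]
R3 <- R3 - (4)*R2:  [ 0  0  2  2 ]
R4 <- R4 - (2)*R2:  [  0   0  -6  -5 ]
R4 <- R4 - (-3)*R3:  [ 0  0  0  1 ]
Upper-triangular form:
[ -3   5  -3  -6 ]
[  0  -6   6   0 ]
[  0   0   2   2 ]
[  0   0   0   1 ]
det(A) = (-1)^0 * (-3) * (-6) * (2) * (1) = 36  (0 row swaps -> sign +1)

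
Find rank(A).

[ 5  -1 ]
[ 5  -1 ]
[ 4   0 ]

rank(A) = 2

Row reduction:
R2 <- R2 - (1)*R1:  [ 0  0 ]
R3 <- R3 - (4/5)*R1:  [   0  4/5 ]
R2 <-> R3   (pivot in column 2 was zero)
[ 5   -1 ]
[ 0  4/5 ]
[ 0    0 ]
Row echelon form:
[ 5   -1 ]
[ 0  4/5 ]
[ 0    0 ]
Nonzero rows / pivot columns: 2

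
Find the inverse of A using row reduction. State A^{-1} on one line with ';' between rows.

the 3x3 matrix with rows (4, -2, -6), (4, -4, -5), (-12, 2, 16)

inverse = [-27/16 5/8 -7/16; -1/8 -1/4 -1/8; -5/4 1/2 -1/4]

Gauss-Jordan on [A | I]:
R1 <- (1/4)*R1:  [    1  -1/2  -3/2  |   1/4     0     0 ]
R2 <- R2 - (4)*R1:  [  0  -2   1  |  -1   1   0 ]
R3 <- R3 - (-12)*R1:  [  0  -4  -2  |   3   0   1 ]
R2 <- (1/-2)*R2:  [    0     1  -1/2  |   1/2  -1/2     0 ]
R1 <- R1 - (-1/2)*R2:  [    1     0  -7/4  |   1/2  -1/4     0 ]
R3 <- R3 - (-4)*R2:  [  0   0  -4  |   5  -2   1 ]
R3 <- (1/-4)*R3:  [    0     0     1  |  -5/4   1/2  -1/4 ]
R1 <- R1 - (-7/4)*R3:  [      1       0       0  |  -27/16     5/8   -7/16 ]
R2 <- R2 - (-1/2)*R3:  [    0     1     0  |  -1/8  -1/4  -1/8 ]
Right block of [I | A^{-1}] is the inverse:
[ -27/16   5/8  -7/16 ]
[   -1/8  -1/4   -1/8 ]
[   -5/4   1/2   -1/4 ]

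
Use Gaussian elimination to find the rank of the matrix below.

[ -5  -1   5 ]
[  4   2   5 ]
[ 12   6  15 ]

rank(A) = 2

Row reduction:
R2 <- R2 - (-4/5)*R1:  [   0  6/5    9 ]
R3 <- R3 - (-12/5)*R1:  [    0  18/5    27 ]
R3 <- R3 - (3)*R2:  [ 0  0  0 ]
Row echelon form:
[ -5   -1  5 ]
[  0  6/5  9 ]
[  0    0  0 ]
Nonzero rows / pivot columns: 2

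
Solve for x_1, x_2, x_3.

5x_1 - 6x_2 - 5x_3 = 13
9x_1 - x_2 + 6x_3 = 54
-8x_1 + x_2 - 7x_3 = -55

(3, -3, 4)

Forward elimination on [A|b]:
R2 <- R2 - (9/5)*R1:  [     0   49/5     15  153/5 ]
R3 <- R3 - (-8/5)*R1:  [      0   -43/5     -15  -171/5 ]
R3 <- R3 - (-43/49)*R2:  [       0        0   -90/49  -360/49 ]
Row echelon form:
[ 5    -6      -5  |       13 ]
[ 0  49/5      15  |    153/5 ]
[ 0     0  -90/49  |  -360/49 ]
Back-substitution:
x_3 = (-360/49) / (-90/49) = 4
x_2 = (153/5 - (15)*(4)) / (49/5) = -3
x_1 = (13 - (-6)*(-3) - (-5)*(4)) / 5 = 3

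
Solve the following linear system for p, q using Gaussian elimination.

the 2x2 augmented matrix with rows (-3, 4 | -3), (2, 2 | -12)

(-3, -3)

Forward elimination on [A|b]:
R2 <- R2 - (-2/3)*R1:  [    0  14/3   -14 ]
Row echelon form:
[ -3     4  |   -3 ]
[  0  14/3  |  -14 ]
Back-substitution:
q = (-14) / (14/3) = -3
p = (-3 - (4)*(-3)) / -3 = -3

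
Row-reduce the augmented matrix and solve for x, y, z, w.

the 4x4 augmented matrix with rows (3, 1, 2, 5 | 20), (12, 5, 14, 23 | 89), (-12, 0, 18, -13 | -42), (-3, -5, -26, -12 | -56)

(5, 3, 1, 0)

Forward elimination on [A|b]:
R2 <- R2 - (4)*R1:  [ 0  1  6  3  9 ]
R3 <- R3 - (-4)*R1:  [  0   4  26   7  38 ]
R4 <- R4 - (-1)*R1:  [   0   -4  -24   -7  -36 ]
R3 <- R3 - (4)*R2:  [  0   0   2  -5   2 ]
R4 <- R4 - (-4)*R2:  [ 0  0  0  5  0 ]
Row echelon form:
[ 3  1  2   5  |  20 ]
[ 0  1  6   3  |   9 ]
[ 0  0  2  -5  |   2 ]
[ 0  0  0   5  |   0 ]
Back-substitution:
w = (0) / 5 = 0
z = (2 - (-5)*(0)) / 2 = 1
y = (9 - (6)*(1) - (3)*(0)) / 1 = 3
x = (20 - (1)*(3) - (2)*(1) - (5)*(0)) / 3 = 5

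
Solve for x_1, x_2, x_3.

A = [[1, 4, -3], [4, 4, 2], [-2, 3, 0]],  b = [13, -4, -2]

Forward elimination on [A|b]:
R2 <- R2 - (4)*R1:  [   0  -12   14  -56 ]
R3 <- R3 - (-2)*R1:  [  0  11  -6  24 ]
R3 <- R3 - (-11/12)*R2:  [     0      0   41/6  -82/3 ]
Row echelon form:
[ 1    4    -3  |     13 ]
[ 0  -12    14  |    -56 ]
[ 0    0  41/6  |  -82/3 ]
Back-substitution:
x_3 = (-82/3) / (41/6) = -4
x_2 = (-56 - (14)*(-4)) / -12 = 0
x_1 = (13 - (4)*(0) - (-3)*(-4)) / 1 = 1

(1, 0, -4)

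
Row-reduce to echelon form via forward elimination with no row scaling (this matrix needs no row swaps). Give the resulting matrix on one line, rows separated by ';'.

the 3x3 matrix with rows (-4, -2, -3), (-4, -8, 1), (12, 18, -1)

Forward elimination:
R2 <- R2 - (1)*R1:  [  0  -6   4 ]
R3 <- R3 - (-3)*R1:  [   0   12  -10 ]
R3 <- R3 - (-2)*R2:  [  0   0  -2 ]
Row echelon form:
[ -4  -2  -3 ]
[  0  -6   4 ]
[  0   0  -2 ]

REF = [-4 -2 -3; 0 -6 4; 0 0 -2]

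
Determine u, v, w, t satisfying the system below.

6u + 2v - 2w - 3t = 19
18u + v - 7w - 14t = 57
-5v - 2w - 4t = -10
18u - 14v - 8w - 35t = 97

Forward elimination on [A|b]:
R2 <- R2 - (3)*R1:  [  0  -5  -1  -5   0 ]
R4 <- R4 - (3)*R1:  [   0  -20   -2  -26   40 ]
R3 <- R3 - (1)*R2:  [   0    0   -1    1  -10 ]
R4 <- R4 - (4)*R2:  [  0   0   2  -6  40 ]
R4 <- R4 - (-2)*R3:  [  0   0   0  -4  20 ]
Row echelon form:
[ 6   2  -2  -3  |   19 ]
[ 0  -5  -1  -5  |    0 ]
[ 0   0  -1   1  |  -10 ]
[ 0   0   0  -4  |   20 ]
Back-substitution:
t = (20) / -4 = -5
w = (-10 - (1)*(-5)) / -1 = 5
v = (0 - (-1)*(5) - (-5)*(-5)) / -5 = 4
u = (19 - (2)*(4) - (-2)*(5) - (-3)*(-5)) / 6 = 1

(1, 4, 5, -5)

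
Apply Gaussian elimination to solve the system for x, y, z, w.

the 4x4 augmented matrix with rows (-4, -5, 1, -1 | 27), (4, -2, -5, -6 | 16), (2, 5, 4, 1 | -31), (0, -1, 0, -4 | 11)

Forward elimination on [A|b]:
R2 <- R2 - (-1)*R1:  [  0  -7  -4  -7  43 ]
R3 <- R3 - (-1/2)*R1:  [     0    5/2    9/2    1/2  -35/2 ]
R3 <- R3 - (-5/14)*R2:  [     0      0  43/14     -2  -15/7 ]
R4 <- R4 - (1/7)*R2:  [    0     0   4/7    -3  34/7 ]
R4 <- R4 - (8/43)*R3:  [       0        0        0  -113/43   226/43 ]
Row echelon form:
[ -4  -5      1       -1  |      27 ]
[  0  -7     -4       -7  |      43 ]
[  0   0  43/14       -2  |   -15/7 ]
[  0   0      0  -113/43  |  226/43 ]
Back-substitution:
w = (226/43) / (-113/43) = -2
z = (-15/7 - (-2)*(-2)) / (43/14) = -2
y = (43 - (-4)*(-2) - (-7)*(-2)) / -7 = -3
x = (27 - (-5)*(-3) - (1)*(-2) - (-1)*(-2)) / -4 = -3

(-3, -3, -2, -2)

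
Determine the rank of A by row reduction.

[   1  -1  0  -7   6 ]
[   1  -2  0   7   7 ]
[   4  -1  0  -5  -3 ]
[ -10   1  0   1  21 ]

rank(A) = 3

Row reduction:
R2 <- R2 - (1)*R1:  [  0  -1   0  14   1 ]
R3 <- R3 - (4)*R1:  [   0    3    0   23  -27 ]
R4 <- R4 - (-10)*R1:  [   0   -9    0  -69   81 ]
R3 <- R3 - (-3)*R2:  [   0    0    0   65  -24 ]
R4 <- R4 - (9)*R2:  [    0     0     0  -195    72 ]
R4 <- R4 - (-3)*R3:  [ 0  0  0  0  0 ]
Row echelon form:
[ 1  -1  0  -7    6 ]
[ 0  -1  0  14    1 ]
[ 0   0  0  65  -24 ]
[ 0   0  0   0    0 ]
Nonzero rows / pivot columns: 3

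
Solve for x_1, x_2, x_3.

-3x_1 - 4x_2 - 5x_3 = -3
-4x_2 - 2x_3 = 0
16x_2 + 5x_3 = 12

(5, 2, -4)

Forward elimination on [A|b]:
R3 <- R3 - (-4)*R2:  [  0   0  -3  12 ]
Row echelon form:
[ -3  -4  -5  |  -3 ]
[  0  -4  -2  |   0 ]
[  0   0  -3  |  12 ]
Back-substitution:
x_3 = (12) / -3 = -4
x_2 = (0 - (-2)*(-4)) / -4 = 2
x_1 = (-3 - (-4)*(2) - (-5)*(-4)) / -3 = 5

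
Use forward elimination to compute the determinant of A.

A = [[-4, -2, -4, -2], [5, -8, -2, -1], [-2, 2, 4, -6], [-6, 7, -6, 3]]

Forward elimination:
R2 <- R2 - (-5/4)*R1:  [     0  -21/2     -7   -7/2 ]
R3 <- R3 - (1/2)*R1:  [  0   3   6  -5 ]
R4 <- R4 - (3/2)*R1:  [  0  10   0   6 ]
R3 <- R3 - (-2/7)*R2:  [  0   0   4  -6 ]
R4 <- R4 - (-20/21)*R2:  [     0      0  -20/3    8/3 ]
R4 <- R4 - (-5/3)*R3:  [     0      0      0  -22/3 ]
Upper-triangular form:
[ -4     -2  -4     -2 ]
[  0  -21/2  -7   -7/2 ]
[  0      0   4     -6 ]
[  0      0   0  -22/3 ]
det(A) = (-1)^0 * (-4) * (-21/2) * (4) * (-22/3) = -1232  (0 row swaps -> sign +1)

det(A) = -1232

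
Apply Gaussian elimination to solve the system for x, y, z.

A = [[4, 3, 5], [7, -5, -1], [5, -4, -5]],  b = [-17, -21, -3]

(-2, 2, -3)

Forward elimination on [A|b]:
R2 <- R2 - (7/4)*R1:  [     0  -41/4  -39/4   35/4 ]
R3 <- R3 - (5/4)*R1:  [     0  -31/4  -45/4   73/4 ]
R3 <- R3 - (31/41)*R2:  [       0        0  -159/41   477/41 ]
Row echelon form:
[ 4      3        5  |     -17 ]
[ 0  -41/4    -39/4  |    35/4 ]
[ 0      0  -159/41  |  477/41 ]
Back-substitution:
z = (477/41) / (-159/41) = -3
y = (35/4 - (-39/4)*(-3)) / (-41/4) = 2
x = (-17 - (3)*(2) - (5)*(-3)) / 4 = -2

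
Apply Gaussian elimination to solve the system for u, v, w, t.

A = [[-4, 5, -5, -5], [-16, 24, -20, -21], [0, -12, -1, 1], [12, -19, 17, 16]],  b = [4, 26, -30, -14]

Forward elimination on [A|b]:
R2 <- R2 - (4)*R1:  [  0   4   0  -1  10 ]
R4 <- R4 - (-3)*R1:  [  0  -4   2   1  -2 ]
R3 <- R3 - (-3)*R2:  [  0   0  -1  -2   0 ]
R4 <- R4 - (-1)*R2:  [ 0  0  2  0  8 ]
R4 <- R4 - (-2)*R3:  [  0   0   0  -4   8 ]
Row echelon form:
[ -4  5  -5  -5  |   4 ]
[  0  4   0  -1  |  10 ]
[  0  0  -1  -2  |   0 ]
[  0  0   0  -4  |   8 ]
Back-substitution:
t = (8) / -4 = -2
w = (0 - (-2)*(-2)) / -1 = 4
v = (10 - (-1)*(-2)) / 4 = 2
u = (4 - (5)*(2) - (-5)*(4) - (-5)*(-2)) / -4 = -1

(-1, 2, 4, -2)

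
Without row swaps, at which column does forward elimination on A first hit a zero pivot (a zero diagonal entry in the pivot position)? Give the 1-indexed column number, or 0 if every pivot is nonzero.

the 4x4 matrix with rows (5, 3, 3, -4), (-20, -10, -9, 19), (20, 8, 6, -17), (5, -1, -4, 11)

Naive forward elimination:
R2 <- R2 - (-4)*R1:  [ 0  2  3  3 ]
R3 <- R3 - (4)*R1:  [  0  -4  -6  -1 ]
R4 <- R4 - (1)*R1:  [  0  -4  -7  15 ]
R3 <- R3 - (-2)*R2:  [ 0  0  0  5 ]
R4 <- R4 - (-2)*R2:  [  0   0  -1  21 ]
Matrix at this point:
[ 5  3   3  -4 ]
[ 0  2   3   3 ]
[ 0  0   0   5 ]
[ 0  0  -1  21 ]
Pivot entry (3,3) is zero but row 4 has -1 in column 3 -> naive elimination stops; a row interchange (e.g. R3 <-> R4) would be required here.

first zero-pivot column = 3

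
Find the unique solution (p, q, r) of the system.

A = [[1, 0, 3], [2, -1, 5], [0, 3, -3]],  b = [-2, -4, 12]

(4, 2, -2)

Forward elimination on [A|b]:
R2 <- R2 - (2)*R1:  [  0  -1  -1   0 ]
R3 <- R3 - (-3)*R2:  [  0   0  -6  12 ]
Row echelon form:
[ 1   0   3  |  -2 ]
[ 0  -1  -1  |   0 ]
[ 0   0  -6  |  12 ]
Back-substitution:
r = (12) / -6 = -2
q = (0 - (-1)*(-2)) / -1 = 2
p = (-2 - (3)*(-2)) / 1 = 4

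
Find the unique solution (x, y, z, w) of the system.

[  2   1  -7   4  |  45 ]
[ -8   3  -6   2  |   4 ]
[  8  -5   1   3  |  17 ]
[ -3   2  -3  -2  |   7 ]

(4, 2, -5, 0)

Forward elimination on [A|b]:
R2 <- R2 - (-4)*R1:  [   0    7  -34   18  184 ]
R3 <- R3 - (4)*R1:  [    0    -9    29   -13  -163 ]
R4 <- R4 - (-3/2)*R1:  [     0    7/2  -27/2      4  149/2 ]
R3 <- R3 - (-9/7)*R2:  [      0       0  -103/7    71/7   515/7 ]
R4 <- R4 - (1/2)*R2:  [     0      0    7/2     -5  -35/2 ]
R4 <- R4 - (-49/206)*R3:  [        0         0         0  -533/206         0 ]
Row echelon form:
[ 2  1      -7         4  |     45 ]
[ 0  7     -34        18  |    184 ]
[ 0  0  -103/7      71/7  |  515/7 ]
[ 0  0       0  -533/206  |      0 ]
Back-substitution:
w = (0) / (-533/206) = 0
z = (515/7 - (71/7)*(0)) / (-103/7) = -5
y = (184 - (-34)*(-5) - (18)*(0)) / 7 = 2
x = (45 - (1)*(2) - (-7)*(-5) - (4)*(0)) / 2 = 4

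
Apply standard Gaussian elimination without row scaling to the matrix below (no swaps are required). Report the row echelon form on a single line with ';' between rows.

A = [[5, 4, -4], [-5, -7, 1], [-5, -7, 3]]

Forward elimination:
R2 <- R2 - (-1)*R1:  [  0  -3  -3 ]
R3 <- R3 - (-1)*R1:  [  0  -3  -1 ]
R3 <- R3 - (1)*R2:  [ 0  0  2 ]
Row echelon form:
[ 5   4  -4 ]
[ 0  -3  -3 ]
[ 0   0   2 ]

REF = [5 4 -4; 0 -3 -3; 0 0 2]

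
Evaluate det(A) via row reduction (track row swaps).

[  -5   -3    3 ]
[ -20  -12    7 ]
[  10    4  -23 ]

Forward elimination:
R2 <- R2 - (4)*R1:  [  0   0  -5 ]
R3 <- R3 - (-2)*R1:  [   0   -2  -17 ]
R2 <-> R3   (pivot in column 2 was zero)
[ -5  -3    3 ]
[  0  -2  -17 ]
[  0   0   -5 ]
Upper-triangular form:
[ -5  -3    3 ]
[  0  -2  -17 ]
[  0   0   -5 ]
det(A) = (-1)^1 * (-5) * (-2) * (-5) = 50  (1 row swap -> sign -1)

det(A) = 50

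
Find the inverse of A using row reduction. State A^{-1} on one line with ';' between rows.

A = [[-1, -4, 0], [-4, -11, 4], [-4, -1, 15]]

Gauss-Jordan on [A | I]:
R1 <- (1/-1)*R1:  [  1   4   0  |  -1   0   0 ]
R2 <- R2 - (-4)*R1:  [  0   5   4  |  -4   1   0 ]
R3 <- R3 - (-4)*R1:  [  0  15  15  |  -4   0   1 ]
R2 <- (1/5)*R2:  [    0     1   4/5  |  -4/5   1/5     0 ]
R1 <- R1 - (4)*R2:  [     1      0  -16/5  |   11/5   -4/5      0 ]
R3 <- R3 - (15)*R2:  [  0   0   3  |   8  -3   1 ]
R3 <- (1/3)*R3:  [   0    0    1  |  8/3   -1  1/3 ]
R1 <- R1 - (-16/5)*R3:  [      1       0       0  |  161/15      -4   16/15 ]
R2 <- R2 - (4/5)*R3:  [      0       1       0  |  -44/15       1   -4/15 ]
Right block of [I | A^{-1}] is the inverse:
[ 161/15  -4  16/15 ]
[ -44/15   1  -4/15 ]
[    8/3  -1    1/3 ]

inverse = [161/15 -4 16/15; -44/15 1 -4/15; 8/3 -1 1/3]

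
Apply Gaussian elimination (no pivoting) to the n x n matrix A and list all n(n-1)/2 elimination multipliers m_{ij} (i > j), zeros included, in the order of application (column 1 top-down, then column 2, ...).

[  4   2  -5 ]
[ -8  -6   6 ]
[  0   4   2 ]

Forward elimination:
R2 <- R2 - (-2)*R1:  [  0  -2  -4 ]
R3: entry in column 1 is already 0 -> m_{31} = 0 (no row operation needed)
R3 <- R3 - (-2)*R2:  [  0   0  -6 ]
Multipliers (in order of application): m_{21} = -2, m_{31} = 0, m_{32} = -2

multipliers: -2, 0, -2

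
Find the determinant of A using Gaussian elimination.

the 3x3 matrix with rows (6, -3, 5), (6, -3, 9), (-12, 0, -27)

det(A) = 144

Forward elimination:
R2 <- R2 - (1)*R1:  [ 0  0  4 ]
R3 <- R3 - (-2)*R1:  [   0   -6  -17 ]
R2 <-> R3   (pivot in column 2 was zero)
[ 6  -3    5 ]
[ 0  -6  -17 ]
[ 0   0    4 ]
Upper-triangular form:
[ 6  -3    5 ]
[ 0  -6  -17 ]
[ 0   0    4 ]
det(A) = (-1)^1 * (6) * (-6) * (4) = 144  (1 row swap -> sign -1)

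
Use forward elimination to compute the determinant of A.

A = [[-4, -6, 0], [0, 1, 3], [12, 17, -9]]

det(A) = 24

Forward elimination:
R3 <- R3 - (-3)*R1:  [  0  -1  -9 ]
R3 <- R3 - (-1)*R2:  [  0   0  -6 ]
Upper-triangular form:
[ -4  -6   0 ]
[  0   1   3 ]
[  0   0  -6 ]
det(A) = (-1)^0 * (-4) * (1) * (-6) = 24  (0 row swaps -> sign +1)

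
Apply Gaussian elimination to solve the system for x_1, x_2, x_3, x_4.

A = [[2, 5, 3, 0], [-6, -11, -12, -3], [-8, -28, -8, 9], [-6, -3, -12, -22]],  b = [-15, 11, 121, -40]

(-5, -4, 5, 1)

Forward elimination on [A|b]:
R2 <- R2 - (-3)*R1:  [   0    4   -3   -3  -34 ]
R3 <- R3 - (-4)*R1:  [  0  -8   4   9  61 ]
R4 <- R4 - (-3)*R1:  [   0   12   -3  -22  -85 ]
R3 <- R3 - (-2)*R2:  [  0   0  -2   3  -7 ]
R4 <- R4 - (3)*R2:  [   0    0    6  -13   17 ]
R4 <- R4 - (-3)*R3:  [  0   0   0  -4  -4 ]
Row echelon form:
[ 2  5   3   0  |  -15 ]
[ 0  4  -3  -3  |  -34 ]
[ 0  0  -2   3  |   -7 ]
[ 0  0   0  -4  |   -4 ]
Back-substitution:
x_4 = (-4) / -4 = 1
x_3 = (-7 - (3)*(1)) / -2 = 5
x_2 = (-34 - (-3)*(5) - (-3)*(1)) / 4 = -4
x_1 = (-15 - (5)*(-4) - (3)*(5)) / 2 = -5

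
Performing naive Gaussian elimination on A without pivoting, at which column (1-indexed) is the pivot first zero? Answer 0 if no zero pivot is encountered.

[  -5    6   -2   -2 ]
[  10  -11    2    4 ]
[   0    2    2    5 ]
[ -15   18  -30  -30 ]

Naive forward elimination:
R2 <- R2 - (-2)*R1:  [  0   1  -2   0 ]
R4 <- R4 - (3)*R1:  [   0    0  -24  -24 ]
R3 <- R3 - (2)*R2:  [ 0  0  6  5 ]
R4 <- R4 - (-4)*R3:  [  0   0   0  -4 ]
All pivots nonzero; naive elimination completes without hitting a zero pivot.

first zero-pivot column = 0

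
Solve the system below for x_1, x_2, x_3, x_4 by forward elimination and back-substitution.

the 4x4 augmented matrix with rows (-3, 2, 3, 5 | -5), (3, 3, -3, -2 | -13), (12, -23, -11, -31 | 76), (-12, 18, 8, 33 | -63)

Forward elimination on [A|b]:
R2 <- R2 - (-1)*R1:  [   0    5    0    3  -18 ]
R3 <- R3 - (-4)*R1:  [   0  -15    1  -11   56 ]
R4 <- R4 - (4)*R1:  [   0   10   -4   13  -43 ]
R3 <- R3 - (-3)*R2:  [  0   0   1  -2   2 ]
R4 <- R4 - (2)*R2:  [  0   0  -4   7  -7 ]
R4 <- R4 - (-4)*R3:  [  0   0   0  -1   1 ]
Row echelon form:
[ -3  2  3   5  |   -5 ]
[  0  5  0   3  |  -18 ]
[  0  0  1  -2  |    2 ]
[  0  0  0  -1  |    1 ]
Back-substitution:
x_4 = (1) / -1 = -1
x_3 = (2 - (-2)*(-1)) / 1 = 0
x_2 = (-18 - (3)*(-1)) / 5 = -3
x_1 = (-5 - (2)*(-3) - (3)*(0) - (5)*(-1)) / -3 = -2

(-2, -3, 0, -1)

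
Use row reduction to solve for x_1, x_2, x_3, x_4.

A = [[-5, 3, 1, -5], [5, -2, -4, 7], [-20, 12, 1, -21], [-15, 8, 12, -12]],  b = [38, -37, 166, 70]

(-2, 2, -3, -5)

Forward elimination on [A|b]:
R2 <- R2 - (-1)*R1:  [  0   1  -3   2   1 ]
R3 <- R3 - (4)*R1:  [  0   0  -3  -1  14 ]
R4 <- R4 - (3)*R1:  [   0   -1    9    3  -44 ]
R4 <- R4 - (-1)*R2:  [   0    0    6    5  -43 ]
R4 <- R4 - (-2)*R3:  [   0    0    0    3  -15 ]
Row echelon form:
[ -5  3   1  -5  |   38 ]
[  0  1  -3   2  |    1 ]
[  0  0  -3  -1  |   14 ]
[  0  0   0   3  |  -15 ]
Back-substitution:
x_4 = (-15) / 3 = -5
x_3 = (14 - (-1)*(-5)) / -3 = -3
x_2 = (1 - (-3)*(-3) - (2)*(-5)) / 1 = 2
x_1 = (38 - (3)*(2) - (1)*(-3) - (-5)*(-5)) / -5 = -2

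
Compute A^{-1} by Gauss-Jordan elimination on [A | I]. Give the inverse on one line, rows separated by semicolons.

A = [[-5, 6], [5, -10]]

Gauss-Jordan on [A | I]:
R1 <- (1/-5)*R1:  [    1  -6/5  |  -1/5     0 ]
R2 <- R2 - (5)*R1:  [  0  -4  |   1   1 ]
R2 <- (1/-4)*R2:  [    0     1  |  -1/4  -1/4 ]
R1 <- R1 - (-6/5)*R2:  [     1      0  |   -1/2  -3/10 ]
Right block of [I | A^{-1}] is the inverse:
[ -1/2  -3/10 ]
[ -1/4   -1/4 ]

inverse = [-1/2 -3/10; -1/4 -1/4]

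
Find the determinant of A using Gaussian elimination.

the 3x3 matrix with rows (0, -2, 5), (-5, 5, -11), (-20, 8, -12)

Forward elimination:
R1 <-> R2   (pivot in column 1 was zero)
[  -5   5  -11 ]
[   0  -2    5 ]
[ -20   8  -12 ]
R3 <- R3 - (4)*R1:  [   0  -12   32 ]
R3 <- R3 - (6)*R2:  [ 0  0  2 ]
Upper-triangular form:
[ -5   5  -11 ]
[  0  -2    5 ]
[  0   0    2 ]
det(A) = (-1)^1 * (-5) * (-2) * (2) = -20  (1 row swap -> sign -1)

det(A) = -20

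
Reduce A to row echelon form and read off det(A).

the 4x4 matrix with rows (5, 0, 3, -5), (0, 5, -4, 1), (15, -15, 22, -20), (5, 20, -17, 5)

det(A) = -50

Forward elimination:
R3 <- R3 - (3)*R1:  [   0  -15   13   -5 ]
R4 <- R4 - (1)*R1:  [   0   20  -20   10 ]
R3 <- R3 - (-3)*R2:  [  0   0   1  -2 ]
R4 <- R4 - (4)*R2:  [  0   0  -4   6 ]
R4 <- R4 - (-4)*R3:  [  0   0   0  -2 ]
Upper-triangular form:
[ 5  0   3  -5 ]
[ 0  5  -4   1 ]
[ 0  0   1  -2 ]
[ 0  0   0  -2 ]
det(A) = (-1)^0 * (5) * (5) * (1) * (-2) = -50  (0 row swaps -> sign +1)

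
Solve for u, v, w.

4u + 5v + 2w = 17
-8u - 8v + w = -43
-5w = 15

Forward elimination on [A|b]:
R2 <- R2 - (-2)*R1:  [  0   2   5  -9 ]
Row echelon form:
[ 4  5   2  |  17 ]
[ 0  2   5  |  -9 ]
[ 0  0  -5  |  15 ]
Back-substitution:
w = (15) / -5 = -3
v = (-9 - (5)*(-3)) / 2 = 3
u = (17 - (5)*(3) - (2)*(-3)) / 4 = 2

(2, 3, -3)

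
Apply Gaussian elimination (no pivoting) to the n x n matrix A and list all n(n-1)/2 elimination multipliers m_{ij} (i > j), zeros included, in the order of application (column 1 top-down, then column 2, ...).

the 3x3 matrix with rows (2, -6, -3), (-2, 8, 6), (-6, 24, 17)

Forward elimination:
R2 <- R2 - (-1)*R1:  [ 0  2  3 ]
R3 <- R3 - (-3)*R1:  [ 0  6  8 ]
R3 <- R3 - (3)*R2:  [  0   0  -1 ]
Multipliers (in order of application): m_{21} = -1, m_{31} = -3, m_{32} = 3

multipliers: -1, -3, 3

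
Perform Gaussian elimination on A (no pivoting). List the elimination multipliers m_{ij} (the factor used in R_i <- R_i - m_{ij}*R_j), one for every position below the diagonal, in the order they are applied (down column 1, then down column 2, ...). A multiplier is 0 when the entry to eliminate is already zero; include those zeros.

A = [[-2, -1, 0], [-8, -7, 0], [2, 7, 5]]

multipliers: 4, -1, -2

Forward elimination:
R2 <- R2 - (4)*R1:  [  0  -3   0 ]
R3 <- R3 - (-1)*R1:  [ 0  6  5 ]
R3 <- R3 - (-2)*R2:  [ 0  0  5 ]
Multipliers (in order of application): m_{21} = 4, m_{31} = -1, m_{32} = -2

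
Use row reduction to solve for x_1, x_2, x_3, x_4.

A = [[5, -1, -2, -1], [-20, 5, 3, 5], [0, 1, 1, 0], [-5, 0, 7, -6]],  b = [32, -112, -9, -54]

Forward elimination on [A|b]:
R2 <- R2 - (-4)*R1:  [  0   1  -5   1  16 ]
R4 <- R4 - (-1)*R1:  [   0   -1    5   -7  -22 ]
R3 <- R3 - (1)*R2:  [   0    0    6   -1  -25 ]
R4 <- R4 - (-1)*R2:  [  0   0   0  -6  -6 ]
Row echelon form:
[ 5  -1  -2  -1  |   32 ]
[ 0   1  -5   1  |   16 ]
[ 0   0   6  -1  |  -25 ]
[ 0   0   0  -6  |   -6 ]
Back-substitution:
x_4 = (-6) / -6 = 1
x_3 = (-25 - (-1)*(1)) / 6 = -4
x_2 = (16 - (-5)*(-4) - (1)*(1)) / 1 = -5
x_1 = (32 - (-1)*(-5) - (-2)*(-4) - (-1)*(1)) / 5 = 4

(4, -5, -4, 1)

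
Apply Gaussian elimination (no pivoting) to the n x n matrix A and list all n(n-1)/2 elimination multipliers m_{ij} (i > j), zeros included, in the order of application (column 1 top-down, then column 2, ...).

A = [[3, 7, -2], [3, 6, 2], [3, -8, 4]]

multipliers: 1, 1, 15

Forward elimination:
R2 <- R2 - (1)*R1:  [  0  -1   4 ]
R3 <- R3 - (1)*R1:  [   0  -15    6 ]
R3 <- R3 - (15)*R2:  [   0    0  -54 ]
Multipliers (in order of application): m_{21} = 1, m_{31} = 1, m_{32} = 15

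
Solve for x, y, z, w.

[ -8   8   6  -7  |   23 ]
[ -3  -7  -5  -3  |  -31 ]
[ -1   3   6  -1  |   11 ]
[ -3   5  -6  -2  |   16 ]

(2, 4, 0, -1)

Forward elimination on [A|b]:
R2 <- R2 - (3/8)*R1:  [      0     -10   -29/4    -3/8  -317/8 ]
R3 <- R3 - (1/8)*R1:  [    0     2  21/4  -1/8  65/8 ]
R4 <- R4 - (3/8)*R1:  [     0      2  -33/4    5/8   59/8 ]
R3 <- R3 - (-1/5)*R2:  [    0     0  19/5  -1/5   1/5 ]
R4 <- R4 - (-1/5)*R2:  [      0       0  -97/10   11/20  -11/20 ]
R4 <- R4 - (-97/38)*R3:  [     0      0      0   3/76  -3/76 ]
Row echelon form:
[ -8    8      6    -7  |      23 ]
[  0  -10  -29/4  -3/8  |  -317/8 ]
[  0    0   19/5  -1/5  |     1/5 ]
[  0    0      0  3/76  |   -3/76 ]
Back-substitution:
w = (-3/76) / (3/76) = -1
z = (1/5 - (-1/5)*(-1)) / (19/5) = 0
y = (-317/8 - (-29/4)*(0) - (-3/8)*(-1)) / -10 = 4
x = (23 - (8)*(4) - (6)*(0) - (-7)*(-1)) / -8 = 2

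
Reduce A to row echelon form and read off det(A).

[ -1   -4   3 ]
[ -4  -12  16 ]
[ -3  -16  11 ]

det(A) = -24

Forward elimination:
R2 <- R2 - (4)*R1:  [ 0  4  4 ]
R3 <- R3 - (3)*R1:  [  0  -4   2 ]
R3 <- R3 - (-1)*R2:  [ 0  0  6 ]
Upper-triangular form:
[ -1  -4  3 ]
[  0   4  4 ]
[  0   0  6 ]
det(A) = (-1)^0 * (-1) * (4) * (6) = -24  (0 row swaps -> sign +1)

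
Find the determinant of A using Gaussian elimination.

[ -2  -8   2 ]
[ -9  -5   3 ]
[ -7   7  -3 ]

Forward elimination:
R2 <- R2 - (9/2)*R1:  [  0  31  -6 ]
R3 <- R3 - (7/2)*R1:  [   0   35  -10 ]
R3 <- R3 - (35/31)*R2:  [       0        0  -100/31 ]
Upper-triangular form:
[ -2  -8        2 ]
[  0  31       -6 ]
[  0   0  -100/31 ]
det(A) = (-1)^0 * (-2) * (31) * (-100/31) = 200  (0 row swaps -> sign +1)

det(A) = 200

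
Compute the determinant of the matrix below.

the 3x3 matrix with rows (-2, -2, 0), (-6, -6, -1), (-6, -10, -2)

det(A) = 8

Forward elimination:
R2 <- R2 - (3)*R1:  [  0   0  -1 ]
R3 <- R3 - (3)*R1:  [  0  -4  -2 ]
R2 <-> R3   (pivot in column 2 was zero)
[ -2  -2   0 ]
[  0  -4  -2 ]
[  0   0  -1 ]
Upper-triangular form:
[ -2  -2   0 ]
[  0  -4  -2 ]
[  0   0  -1 ]
det(A) = (-1)^1 * (-2) * (-4) * (-1) = 8  (1 row swap -> sign -1)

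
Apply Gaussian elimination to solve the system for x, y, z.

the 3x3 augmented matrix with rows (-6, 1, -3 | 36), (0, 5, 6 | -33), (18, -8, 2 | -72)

Forward elimination on [A|b]:
R3 <- R3 - (-3)*R1:  [  0  -5  -7  36 ]
R3 <- R3 - (-1)*R2:  [  0   0  -1   3 ]
Row echelon form:
[ -6  1  -3  |   36 ]
[  0  5   6  |  -33 ]
[  0  0  -1  |    3 ]
Back-substitution:
z = (3) / -1 = -3
y = (-33 - (6)*(-3)) / 5 = -3
x = (36 - (1)*(-3) - (-3)*(-3)) / -6 = -5

(-5, -3, -3)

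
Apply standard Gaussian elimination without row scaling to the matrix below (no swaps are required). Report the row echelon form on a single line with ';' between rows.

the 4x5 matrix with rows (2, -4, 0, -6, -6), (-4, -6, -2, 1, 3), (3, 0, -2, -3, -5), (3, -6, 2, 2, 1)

Forward elimination:
R2 <- R2 - (-2)*R1:  [   0  -14   -2  -11   -9 ]
R3 <- R3 - (3/2)*R1:  [  0   6  -2   6   4 ]
R4 <- R4 - (3/2)*R1:  [  0   0   2  11  10 ]
R3 <- R3 - (-3/7)*R2:  [     0      0  -20/7    9/7    1/7 ]
R4 <- R4 - (-7/10)*R3:  [      0       0       0  119/10  101/10 ]
Row echelon form:
[ 2   -4      0      -6      -6 ]
[ 0  -14     -2     -11      -9 ]
[ 0    0  -20/7     9/7     1/7 ]
[ 0    0      0  119/10  101/10 ]

REF = [2 -4 0 -6 -6; 0 -14 -2 -11 -9; 0 0 -20/7 9/7 1/7; 0 0 0 119/10 101/10]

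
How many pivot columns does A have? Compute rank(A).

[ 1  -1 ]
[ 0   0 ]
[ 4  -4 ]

Row reduction:
R3 <- R3 - (4)*R1:  [ 0  0 ]
Row echelon form:
[ 1  -1 ]
[ 0   0 ]
[ 0   0 ]
Nonzero rows / pivot columns: 1

rank(A) = 1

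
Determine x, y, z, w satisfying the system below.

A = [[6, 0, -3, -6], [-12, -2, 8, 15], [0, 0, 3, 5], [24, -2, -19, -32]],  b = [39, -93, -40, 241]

(-1, -5, -5, -5)

Forward elimination on [A|b]:
R2 <- R2 - (-2)*R1:  [   0   -2    2    3  -15 ]
R4 <- R4 - (4)*R1:  [  0  -2  -7  -8  85 ]
R4 <- R4 - (1)*R2:  [   0    0   -9  -11  100 ]
R4 <- R4 - (-3)*R3:  [   0    0    0    4  -20 ]
Row echelon form:
[ 6   0  -3  -6  |   39 ]
[ 0  -2   2   3  |  -15 ]
[ 0   0   3   5  |  -40 ]
[ 0   0   0   4  |  -20 ]
Back-substitution:
w = (-20) / 4 = -5
z = (-40 - (5)*(-5)) / 3 = -5
y = (-15 - (2)*(-5) - (3)*(-5)) / -2 = -5
x = (39 - (-3)*(-5) - (-6)*(-5)) / 6 = -1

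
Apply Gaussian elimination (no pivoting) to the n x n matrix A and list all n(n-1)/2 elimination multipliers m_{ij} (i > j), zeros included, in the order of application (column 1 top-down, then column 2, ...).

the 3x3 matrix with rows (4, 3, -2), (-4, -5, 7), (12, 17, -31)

multipliers: -1, 3, -4

Forward elimination:
R2 <- R2 - (-1)*R1:  [  0  -2   5 ]
R3 <- R3 - (3)*R1:  [   0    8  -25 ]
R3 <- R3 - (-4)*R2:  [  0   0  -5 ]
Multipliers (in order of application): m_{21} = -1, m_{31} = 3, m_{32} = -4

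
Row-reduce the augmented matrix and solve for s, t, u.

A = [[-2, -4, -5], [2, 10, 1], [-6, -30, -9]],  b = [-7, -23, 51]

(2, -3, 3)

Forward elimination on [A|b]:
R2 <- R2 - (-1)*R1:  [   0    6   -4  -30 ]
R3 <- R3 - (3)*R1:  [   0  -18    6   72 ]
R3 <- R3 - (-3)*R2:  [   0    0   -6  -18 ]
Row echelon form:
[ -2  -4  -5  |   -7 ]
[  0   6  -4  |  -30 ]
[  0   0  -6  |  -18 ]
Back-substitution:
u = (-18) / -6 = 3
t = (-30 - (-4)*(3)) / 6 = -3
s = (-7 - (-4)*(-3) - (-5)*(3)) / -2 = 2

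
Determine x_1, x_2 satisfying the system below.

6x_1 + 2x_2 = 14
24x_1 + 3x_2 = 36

Forward elimination on [A|b]:
R2 <- R2 - (4)*R1:  [   0   -5  -20 ]
Row echelon form:
[ 6   2  |   14 ]
[ 0  -5  |  -20 ]
Back-substitution:
x_2 = (-20) / -5 = 4
x_1 = (14 - (2)*(4)) / 6 = 1

(1, 4)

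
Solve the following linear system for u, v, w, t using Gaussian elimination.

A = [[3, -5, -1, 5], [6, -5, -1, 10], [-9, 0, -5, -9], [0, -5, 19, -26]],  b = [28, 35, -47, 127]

Forward elimination on [A|b]:
R2 <- R2 - (2)*R1:  [   0    5    1    0  -21 ]
R3 <- R3 - (-3)*R1:  [   0  -15   -8    6   37 ]
R3 <- R3 - (-3)*R2:  [   0    0   -5    6  -26 ]
R4 <- R4 - (-1)*R2:  [   0    0   20  -26  106 ]
R4 <- R4 - (-4)*R3:  [  0   0   0  -2   2 ]
Row echelon form:
[ 3  -5  -1   5  |   28 ]
[ 0   5   1   0  |  -21 ]
[ 0   0  -5   6  |  -26 ]
[ 0   0   0  -2  |    2 ]
Back-substitution:
t = (2) / -2 = -1
w = (-26 - (6)*(-1)) / -5 = 4
v = (-21 - (1)*(4)) / 5 = -5
u = (28 - (-5)*(-5) - (-1)*(4) - (5)*(-1)) / 3 = 4

(4, -5, 4, -1)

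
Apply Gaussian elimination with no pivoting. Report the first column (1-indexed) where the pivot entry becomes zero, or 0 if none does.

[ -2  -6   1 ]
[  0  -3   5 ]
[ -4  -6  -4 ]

first zero-pivot column = 0

Naive forward elimination:
R3 <- R3 - (2)*R1:  [  0   6  -6 ]
R3 <- R3 - (-2)*R2:  [ 0  0  4 ]
All pivots nonzero; naive elimination completes without hitting a zero pivot.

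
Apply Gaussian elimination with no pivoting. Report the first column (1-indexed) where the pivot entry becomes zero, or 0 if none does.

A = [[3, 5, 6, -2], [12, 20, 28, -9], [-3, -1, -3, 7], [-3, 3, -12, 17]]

first zero-pivot column = 2

Naive forward elimination:
R2 <- R2 - (4)*R1:  [  0   0   4  -1 ]
R3 <- R3 - (-1)*R1:  [ 0  4  3  5 ]
R4 <- R4 - (-1)*R1:  [  0   8  -6  15 ]
Matrix at this point:
[ 3  5   6  -2 ]
[ 0  0   4  -1 ]
[ 0  4   3   5 ]
[ 0  8  -6  15 ]
Pivot entry (2,2) is zero but row 3 has 4 in column 2 -> naive elimination stops; a row interchange (e.g. R2 <-> R3) would be required here.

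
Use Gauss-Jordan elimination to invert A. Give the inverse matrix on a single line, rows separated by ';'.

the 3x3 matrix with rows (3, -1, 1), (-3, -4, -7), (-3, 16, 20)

inverse = [-32/45 -4/5 -11/45; -9/5 -7/5 -2/5; 4/3 1 1/3]

Gauss-Jordan on [A | I]:
R1 <- (1/3)*R1:  [    1  -1/3   1/3  |   1/3     0     0 ]
R2 <- R2 - (-3)*R1:  [  0  -5  -6  |   1   1   0 ]
R3 <- R3 - (-3)*R1:  [  0  15  21  |   1   0   1 ]
R2 <- (1/-5)*R2:  [    0     1   6/5  |  -1/5  -1/5     0 ]
R1 <- R1 - (-1/3)*R2:  [     1      0  11/15  |   4/15  -1/15      0 ]
R3 <- R3 - (15)*R2:  [ 0  0  3  |  4  3  1 ]
R3 <- (1/3)*R3:  [   0    0    1  |  4/3    1  1/3 ]
R1 <- R1 - (11/15)*R3:  [      1       0       0  |  -32/45    -4/5  -11/45 ]
R2 <- R2 - (6/5)*R3:  [    0     1     0  |  -9/5  -7/5  -2/5 ]
Right block of [I | A^{-1}] is the inverse:
[ -32/45  -4/5  -11/45 ]
[   -9/5  -7/5    -2/5 ]
[    4/3     1     1/3 ]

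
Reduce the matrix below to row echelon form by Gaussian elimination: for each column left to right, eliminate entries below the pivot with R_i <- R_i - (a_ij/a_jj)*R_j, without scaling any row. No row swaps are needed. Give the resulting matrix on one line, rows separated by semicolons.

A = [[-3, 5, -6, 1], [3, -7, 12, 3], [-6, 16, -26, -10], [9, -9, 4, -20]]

REF = [-3 5 -6 1; 0 -2 6 4; 0 0 4 0; 0 0 0 -5]

Forward elimination:
R2 <- R2 - (-1)*R1:  [  0  -2   6   4 ]
R3 <- R3 - (2)*R1:  [   0    6  -14  -12 ]
R4 <- R4 - (-3)*R1:  [   0    6  -14  -17 ]
R3 <- R3 - (-3)*R2:  [ 0  0  4  0 ]
R4 <- R4 - (-3)*R2:  [  0   0   4  -5 ]
R4 <- R4 - (1)*R3:  [  0   0   0  -5 ]
Row echelon form:
[ -3   5  -6   1 ]
[  0  -2   6   4 ]
[  0   0   4   0 ]
[  0   0   0  -5 ]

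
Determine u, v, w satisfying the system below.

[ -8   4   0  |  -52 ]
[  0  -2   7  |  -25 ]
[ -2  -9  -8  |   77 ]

Forward elimination on [A|b]:
R3 <- R3 - (1/4)*R1:  [   0  -10   -8   90 ]
R3 <- R3 - (5)*R2:  [   0    0  -43  215 ]
Row echelon form:
[ -8   4    0  |  -52 ]
[  0  -2    7  |  -25 ]
[  0   0  -43  |  215 ]
Back-substitution:
w = (215) / -43 = -5
v = (-25 - (7)*(-5)) / -2 = -5
u = (-52 - (4)*(-5)) / -8 = 4

(4, -5, -5)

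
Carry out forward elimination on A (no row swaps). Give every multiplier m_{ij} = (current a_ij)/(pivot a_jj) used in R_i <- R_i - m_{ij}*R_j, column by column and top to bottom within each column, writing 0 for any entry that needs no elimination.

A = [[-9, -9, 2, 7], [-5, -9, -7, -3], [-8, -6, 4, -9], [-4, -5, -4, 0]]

multipliers: 5/9, 8/9, 4/9, -1/2, 1/4, 103/66

Forward elimination:
R2 <- R2 - (5/9)*R1:  [     0     -4  -73/9  -62/9 ]
R3 <- R3 - (8/9)*R1:  [      0       2    20/9  -137/9 ]
R4 <- R4 - (4/9)*R1:  [     0     -1  -44/9  -28/9 ]
R3 <- R3 - (-1/2)*R2:  [     0      0  -11/6  -56/3 ]
R4 <- R4 - (1/4)*R2:  [       0        0  -103/36   -25/18 ]
R4 <- R4 - (103/66)*R3:  [       0        0        0  1831/66 ]
Multipliers (in order of application): m_{21} = 5/9, m_{31} = 8/9, m_{41} = 4/9, m_{32} = -1/2, m_{42} = 1/4, m_{43} = 103/66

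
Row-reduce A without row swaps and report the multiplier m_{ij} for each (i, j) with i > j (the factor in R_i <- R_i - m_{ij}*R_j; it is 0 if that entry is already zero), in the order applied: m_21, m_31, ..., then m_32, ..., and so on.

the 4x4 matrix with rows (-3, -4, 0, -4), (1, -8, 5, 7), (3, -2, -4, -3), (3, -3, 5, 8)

multipliers: -1/3, -1, -1, 9/14, 3/4, -35/202

Forward elimination:
R2 <- R2 - (-1/3)*R1:  [     0  -28/3      5   17/3 ]
R3 <- R3 - (-1)*R1:  [  0  -6  -4  -7 ]
R4 <- R4 - (-1)*R1:  [  0  -7   5   4 ]
R3 <- R3 - (9/14)*R2:  [       0        0  -101/14  -149/14 ]
R4 <- R4 - (3/4)*R2:  [    0     0   5/4  -1/4 ]
R4 <- R4 - (-35/202)*R3:  [        0         0         0  -423/202 ]
Multipliers (in order of application): m_{21} = -1/3, m_{31} = -1, m_{41} = -1, m_{32} = 9/14, m_{42} = 3/4, m_{43} = -35/202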